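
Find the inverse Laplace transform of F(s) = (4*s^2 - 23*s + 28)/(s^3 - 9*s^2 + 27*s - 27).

-5*t^2*exp(3*t)/2 + t*exp(3*t) + 4*exp(3*t)

Factor the denominator: s^3 - 9*s^2 + 27*s - 27 = (s - 3)^3.
Partial fraction decomposition gives [4/(s - 3)] + [(s - 3)^(-2)] + [-5/(s - 3)^3].
Invert each term: 4/(s - 3) ↔ 4e^(3t); 1/(s - 3)^2 ↔ t·e^(3t); -5/(s - 3)^3 ↔ (-5/2)t^2·e^(3t).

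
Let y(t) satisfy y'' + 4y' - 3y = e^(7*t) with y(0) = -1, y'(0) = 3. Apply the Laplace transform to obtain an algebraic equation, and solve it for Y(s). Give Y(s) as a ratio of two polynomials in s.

Laplace-transform each side.
The derivative rules (L{y''} = s^2 Y - s·y(0) - y'(0) and L{y'} = sY - y(0), with y(0) = -1, y'(0) = 3) turn the left side into (s^2 + 4*s - 3)Y - (-s - 1).
The right side is L{e^(7*t)} = 1/(s - 7).
So (s^2 + 4*s - 3)Y = 1/(s - 7) + (-s - 1).
Divide through and combine into a single rational function.

Y(s) = (-s^2 + 6*s + 8)/(s^3 - 3*s^2 - 31*s + 21)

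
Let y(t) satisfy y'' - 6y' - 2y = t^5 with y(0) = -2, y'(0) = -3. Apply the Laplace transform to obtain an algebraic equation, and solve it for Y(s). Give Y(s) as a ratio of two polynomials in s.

Apply the Laplace transform to the equation.
Using L{y''} = s^2 Y - s·y(0) - y'(0) and L{y'} = sY - y(0), with y(0) = -2, y'(0) = -3, the left side becomes (s^2 - 6*s - 2)Y - (-2*s + 9).
The right side is L{t^5} = 120/s^6.
So (s^2 - 6*s - 2)Y = 120/s^6 + (-2*s + 9).
Divide through and combine into a single rational function.

Y(s) = (-2*s^7 + 9*s^6 + 120)/(s^8 - 6*s^7 - 2*s^6)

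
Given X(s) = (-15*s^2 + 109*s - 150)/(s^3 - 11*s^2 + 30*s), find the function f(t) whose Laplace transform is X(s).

Factor the denominator: s^3 - 11*s^2 + 30*s = s*(s - 6)*(s - 5).
Partial fraction decomposition gives [-6/(s - 6)] + [-5/s] + [-4/(s - 5)].
Invert each term: -6/(s - 6) ↔ -6e^(6t); -5/(s - 0) ↔ -5e^(0t); -4/(s - 5) ↔ -4e^(5t).

f(t) = -6*exp(6*t) - 4*exp(5*t) - 5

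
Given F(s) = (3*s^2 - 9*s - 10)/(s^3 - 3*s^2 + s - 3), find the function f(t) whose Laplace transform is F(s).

f(t) = -exp(3*t) + 3*sin(t) + 4*cos(t)

Factor the denominator: s^3 - 3*s^2 + s - 3 = (s - 3)*(s^2 + 1).
Partial fraction decomposition gives [-1/(s - 3)] + [4*s/(s^2 + 1)] + [3/(s^2 + 1)].
Invert each term: -1/(s - 3) ↔ -e^(3t); 4·s/(s^2 + 1) ↔ 4cos(t); 3·1/(s^2 + 1) ↔ 3sin(t).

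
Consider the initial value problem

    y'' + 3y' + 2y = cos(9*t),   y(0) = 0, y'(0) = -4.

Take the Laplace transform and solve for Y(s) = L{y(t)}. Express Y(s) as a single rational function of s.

Laplace-transform each side.
Using L{y''} = s^2 Y - s·y(0) - y'(0) and L{y'} = sY - y(0), with y(0) = 0, y'(0) = -4, the left side becomes (s^2 + 3*s + 2)Y - (-4).
The right side is L{cos(9*t)} = s/(s^2 + 81).
So (s^2 + 3*s + 2)Y = s/(s^2 + 81) + (-4).
Divide through and combine into a single rational function.

Y(s) = (-4*s^2 + s - 324)/(s^4 + 3*s^3 + 83*s^2 + 243*s + 162)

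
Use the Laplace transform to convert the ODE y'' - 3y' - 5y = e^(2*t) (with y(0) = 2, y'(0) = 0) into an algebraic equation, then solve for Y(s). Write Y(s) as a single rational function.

Y(s) = (2*s^2 - 10*s + 13)/(s^3 - 5*s^2 + s + 10)

Apply the Laplace transform to the equation.
With L{y''} = s^2 Y - s·y(0) - y'(0) and L{y'} = sY - y(0), with y(0) = 2, y'(0) = 0: the LHS transforms to (s^2 - 3*s - 5)Y - (2*s - 6).
The right side is L{e^(2*t)} = 1/(s - 2).
So (s^2 - 3*s - 5)Y = 1/(s - 2) + (2*s - 6).
Solve for Y(s) and write it as one ratio of polynomials.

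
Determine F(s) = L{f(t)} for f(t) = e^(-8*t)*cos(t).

F(s) = (s + 8)/((s + 8)^2 + 1)

L{cos(t)} = s/(s^2 + 1).
By the first shifting theorem, multiplying by e^(-8t) replaces s with s + 8.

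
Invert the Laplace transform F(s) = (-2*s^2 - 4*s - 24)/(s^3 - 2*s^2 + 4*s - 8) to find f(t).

f(t) = -5*exp(2*t) + sin(2*t) + 3*cos(2*t)

Factor the denominator: s^3 - 2*s^2 + 4*s - 8 = (s - 2)*(s^2 + 4).
Partial fraction decomposition gives [-5/(s - 2)] + [3*s/(s^2 + 4)] + [2/(s^2 + 4)].
Invert each term: -5/(s - 2) ↔ -5e^(2t); 3·s/(s^2 + 4) ↔ 3cos(2t); 1·2/(s^2 + 4) ↔ sin(2t).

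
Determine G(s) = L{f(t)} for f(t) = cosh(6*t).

G(s) = s/(s^2 - 36)

L{cosh(6t)} = s/(s^2 - 36).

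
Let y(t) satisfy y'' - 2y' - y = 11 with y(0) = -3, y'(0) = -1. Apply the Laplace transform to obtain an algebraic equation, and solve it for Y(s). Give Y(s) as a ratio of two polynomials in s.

Laplace-transform each side.
The derivative rules (L{y''} = s^2 Y - s·y(0) - y'(0) and L{y'} = sY - y(0), with y(0) = -3, y'(0) = -1) turn the left side into (s^2 - 2*s - 1)Y - (-3*s + 5).
The right side is L{11} = 11/s.
So (s^2 - 2*s - 1)Y = 11/s + (-3*s + 5).
Solve for Y(s) and write it as one ratio of polynomials.

Y(s) = (-3*s^2 + 5*s + 11)/(s^3 - 2*s^2 - s)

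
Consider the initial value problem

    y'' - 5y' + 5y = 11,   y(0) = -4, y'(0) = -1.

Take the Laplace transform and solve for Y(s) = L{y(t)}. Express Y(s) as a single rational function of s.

Y(s) = (-4*s^2 + 19*s + 11)/(s^3 - 5*s^2 + 5*s)

Transform both sides with L{·}.
Using L{y''} = s^2 Y - s·y(0) - y'(0) and L{y'} = sY - y(0), with y(0) = -4, y'(0) = -1, the left side becomes (s^2 - 5*s + 5)Y - (-4*s + 19).
The right side is L{11} = 11/s.
So (s^2 - 5*s + 5)Y = 11/s + (-4*s + 19).
Divide through and combine into a single rational function.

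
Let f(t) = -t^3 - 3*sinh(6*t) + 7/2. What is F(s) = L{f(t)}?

F(s) = -18/(s^2 - 36) + 7/(2*s) - 6/s^4

By linearity of the Laplace transform, transform each term separately.
(-1)·[L{t^3} = 3!/s^4 = 6/s^4]; (-3)·[L{sinh(6t)} = 6/(s^2 - 36)]; L{7/2} = (7/2)/s.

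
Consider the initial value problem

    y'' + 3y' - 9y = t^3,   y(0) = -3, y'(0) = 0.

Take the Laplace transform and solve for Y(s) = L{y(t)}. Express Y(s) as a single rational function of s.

Y(s) = (-3*s^5 - 9*s^4 + 6)/(s^6 + 3*s^5 - 9*s^4)

Take the Laplace transform of both sides.
The derivative rules (L{y''} = s^2 Y - s·y(0) - y'(0) and L{y'} = sY - y(0), with y(0) = -3, y'(0) = 0) turn the left side into (s^2 + 3*s - 9)Y - (-3*s - 9).
The right side is L{t^3} = 6/s^4.
So (s^2 + 3*s - 9)Y = 6/s^4 + (-3*s - 9).
Divide through and combine into a single rational function.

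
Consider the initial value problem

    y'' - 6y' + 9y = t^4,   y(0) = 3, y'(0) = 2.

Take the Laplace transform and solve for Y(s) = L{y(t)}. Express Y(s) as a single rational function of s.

Apply the Laplace transform to the equation.
With L{y''} = s^2 Y - s·y(0) - y'(0) and L{y'} = sY - y(0), with y(0) = 3, y'(0) = 2: the LHS transforms to (s^2 - 6*s + 9)Y - (3*s - 16).
The right side is L{t^4} = 24/s^5.
So (s^2 - 6*s + 9)Y = 24/s^5 + (3*s - 16).
Divide through and combine into a single rational function.

Y(s) = (3*s^6 - 16*s^5 + 24)/(s^7 - 6*s^6 + 9*s^5)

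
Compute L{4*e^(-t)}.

L{4} = 4/s.
By the first shifting theorem, multiplying by e^(-t) replaces s with s + 1.

4/(s + 1)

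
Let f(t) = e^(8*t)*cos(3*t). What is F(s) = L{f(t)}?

F(s) = (s - 8)/((s - 8)^2 + 9)

L{cos(3t)} = s/(s^2 + 9).
By the first shifting theorem, multiplying by e^(8t) replaces s with s - 8.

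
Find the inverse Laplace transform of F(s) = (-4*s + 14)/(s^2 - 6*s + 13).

exp(3*t)*sin(2*t) - 4*exp(3*t)*cos(2*t)

Complete the square in the denominator: s^2 - 6*s + 13 = (s - 3)^2 + 2^2.
Split the numerator to match: -4*s + 14 = -4·(s - 3) + 1·2.
Invert each term: -4·(s - 3)/((s - 3)^2 + 4) ↔ -4e^(3t)cos(2t); 1·2/((s - 3)^2 + 4) ↔ e^(3t)sin(2t).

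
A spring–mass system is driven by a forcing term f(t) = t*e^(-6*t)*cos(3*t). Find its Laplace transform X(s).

L{cos(3t)} = s/(s^2 + 9).
Multiplying by e^(-6t) shifts s → s + 6, so L{e^(-6*t)*cos(3*t)} = (s + 6)/((s + 6)^2 + 9).
Then apply L{t·g(t)} = -d/ds[G(s)] with G(s) = (s + 6)/((s + 6)^2 + 9):
differentiating 1 time and applying the sign gives (s + 3)*(s + 9)/(s^2 + 12*s + 45)^2.

X(s) = (s + 3)*(s + 9)/(s^2 + 12*s + 45)^2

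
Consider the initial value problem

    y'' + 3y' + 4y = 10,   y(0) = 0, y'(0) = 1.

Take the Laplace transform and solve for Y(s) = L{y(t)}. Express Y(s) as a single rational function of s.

Y(s) = (s + 10)/(s^3 + 3*s^2 + 4*s)

Laplace-transform each side.
Using L{y''} = s^2 Y - s·y(0) - y'(0) and L{y'} = sY - y(0), with y(0) = 0, y'(0) = 1, the left side becomes (s^2 + 3*s + 4)Y - (1).
The right side is L{10} = 10/s.
So (s^2 + 3*s + 4)Y = 10/s + (1).
Isolate Y and clear denominators.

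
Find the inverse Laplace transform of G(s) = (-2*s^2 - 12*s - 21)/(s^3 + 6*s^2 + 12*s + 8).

-5*t^2*exp(-2*t)/2 - 4*t*exp(-2*t) - 2*exp(-2*t)

Factor the denominator: s^3 + 6*s^2 + 12*s + 8 = (s + 2)^3.
Partial fraction decomposition gives [-2/(s + 2)] + [-4/(s + 2)^2] + [-5/(s + 2)^3].
Invert each term: -2/(s + 2) ↔ -2e^(-2t); -4/(s + 2)^2 ↔ -4t·e^(-2t); -5/(s + 2)^3 ↔ (-5/2)t^2·e^(-2t).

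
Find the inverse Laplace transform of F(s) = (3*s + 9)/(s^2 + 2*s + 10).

Complete the square in the denominator: s^2 + 2*s + 10 = (s + 1)^2 + 3^2.
Split the numerator to match: 3*s + 9 = 3·(s + 1) + 2·3.
Invert each term: 3·(s + 1)/((s + 1)^2 + 9) ↔ 3e^(-t)cos(3t); 2·3/((s + 1)^2 + 9) ↔ 2e^(-t)sin(3t).

2*exp(-t)*sin(3*t) + 3*exp(-t)*cos(3*t)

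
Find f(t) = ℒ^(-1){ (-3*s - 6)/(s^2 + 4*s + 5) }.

Rewrite the denominator: s^2 + 4*s + 5 = (s + 2)^2 + 1.
The form in (s + 2) signals a first-shifting-theorem factor e^(-2t).
Since L{cos(t)} = s/(s^2 + 1), the inverse is e^(-2*t)*cos(t), scaled by -3.

f(t) = -3*exp(-2*t)*cos(t)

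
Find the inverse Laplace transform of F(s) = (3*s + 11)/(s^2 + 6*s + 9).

Factor the denominator: s^2 + 6*s + 9 = (s + 3)^2.
Partial fraction decomposition gives [3/(s + 3)] + [2/(s + 3)^2].
Invert each term: 3/(s + 3) ↔ 3e^(-3t); 2/(s + 3)^2 ↔ 2t·e^(-3t).

2*t*exp(-3*t) + 3*exp(-3*t)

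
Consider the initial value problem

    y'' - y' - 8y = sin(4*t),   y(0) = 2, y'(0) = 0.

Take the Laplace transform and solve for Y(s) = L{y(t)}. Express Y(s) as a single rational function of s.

Apply the Laplace transform to the equation.
Using L{y''} = s^2 Y - s·y(0) - y'(0) and L{y'} = sY - y(0), with y(0) = 2, y'(0) = 0, the left side becomes (s^2 - s - 8)Y - (2*s - 2).
The right side is L{sin(4*t)} = 4/(s^2 + 16).
So (s^2 - s - 8)Y = 4/(s^2 + 16) + (2*s - 2).
Isolate Y and clear denominators.

Y(s) = (2*s^3 - 2*s^2 + 32*s - 28)/(s^4 - s^3 + 8*s^2 - 16*s - 128)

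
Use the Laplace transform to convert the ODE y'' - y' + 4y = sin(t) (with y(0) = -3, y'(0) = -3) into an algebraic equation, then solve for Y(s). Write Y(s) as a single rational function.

Y(s) = (-3*s^3 - 3*s + 1)/(s^4 - s^3 + 5*s^2 - s + 4)

Take the Laplace transform of both sides.
The derivative rules (L{y''} = s^2 Y - s·y(0) - y'(0) and L{y'} = sY - y(0), with y(0) = -3, y'(0) = -3) turn the left side into (s^2 - s + 4)Y - (-3*s).
The right side is L{sin(t)} = 1/(s^2 + 1).
So (s^2 - s + 4)Y = 1/(s^2 + 1) + (-3*s).
Isolate Y and clear denominators.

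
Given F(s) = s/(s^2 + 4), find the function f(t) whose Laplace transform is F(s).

Since L{cos(2t)} = s/(s^2 + 4), the inverse is cos(2*t).

f(t) = cos(2*t)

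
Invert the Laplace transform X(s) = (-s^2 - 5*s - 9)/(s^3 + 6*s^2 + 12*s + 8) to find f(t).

Factor the denominator: s^3 + 6*s^2 + 12*s + 8 = (s + 2)^3.
Partial fraction decomposition gives [-1/(s + 2)] + [-1/(s + 2)^2] + [-3/(s + 2)^3].
Invert each term: -1/(s + 2) ↔ -e^(-2t); -1/(s + 2)^2 ↔ -t·e^(-2t); -3/(s + 2)^3 ↔ (-3/2)t^2·e^(-2t).

f(t) = -3*t^2*exp(-2*t)/2 - t*exp(-2*t) - exp(-2*t)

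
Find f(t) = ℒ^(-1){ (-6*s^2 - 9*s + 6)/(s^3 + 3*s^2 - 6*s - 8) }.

f(t) = -2*exp(2*t) - exp(-t) - 3*exp(-4*t)

Factor the denominator: s^3 + 3*s^2 - 6*s - 8 = (s - 2)*(s + 1)*(s + 4).
Partial fraction decomposition gives [-3/(s + 4)] + [-2/(s - 2)] + [-1/(s + 1)].
Invert each term: -3/(s + 4) ↔ -3e^(-4t); -2/(s - 2) ↔ -2e^(2t); -1/(s + 1) ↔ -e^(-t).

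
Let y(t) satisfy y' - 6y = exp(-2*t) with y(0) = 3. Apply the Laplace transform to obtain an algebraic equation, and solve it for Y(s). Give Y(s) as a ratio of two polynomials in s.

Laplace-transform each side.
Using L{y'} = sY - y(0) = sY - 3, the left side becomes (s - 6)Y - (3).
The right side is L{exp(-2*t)} = 1/(s + 2).
So (s - 6)Y = 1/(s + 2) + (3).
Isolate Y and clear denominators.

Y(s) = (3*s + 7)/(s^2 - 4*s - 12)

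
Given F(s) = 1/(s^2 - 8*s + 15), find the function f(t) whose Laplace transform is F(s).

Rewrite the denominator: s^2 - 8*s + 15 = (s - 4)^2 - 1.
The form in (s - 4) signals a first-shifting-theorem factor e^(4t).
Since L{sinh(t)} = 1/(s^2 - 1), the inverse is e^(4*t)*sinh(t).

f(t) = exp(4*t)*sinh(t)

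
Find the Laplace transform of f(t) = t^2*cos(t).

L{cos(t)} = s/(s^2 + 1).
Then apply L{t^2·g(t)} = (-1)^2 d^2/ds^2[G(s)] with G(s) = s/(s^2 + 1):
differentiating 2 times and applying the sign gives 2*s*(s^2 - 3)/(s^2 + 1)^3.

2*s*(s^2 - 3)/(s^2 + 1)^3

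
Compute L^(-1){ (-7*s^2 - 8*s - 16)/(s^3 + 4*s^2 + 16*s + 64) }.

Factor the denominator: s^3 + 4*s^2 + 16*s + 64 = (s + 4)*(s^2 + 16).
Partial fraction decomposition gives [-3/(s + 4)] + [-4*s/(s^2 + 16)] + [8/(s^2 + 16)].
Invert each term: -3/(s + 4) ↔ -3e^(-4t); -4·s/(s^2 + 16) ↔ -4cos(4t); 2·4/(s^2 + 16) ↔ 2sin(4t).

2*sin(4*t) - 4*cos(4*t) - 3*exp(-4*t)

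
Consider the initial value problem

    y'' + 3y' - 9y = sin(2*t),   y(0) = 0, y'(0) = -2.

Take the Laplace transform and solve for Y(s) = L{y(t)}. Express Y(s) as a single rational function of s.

Apply the Laplace transform to the equation.
The derivative rules (L{y''} = s^2 Y - s·y(0) - y'(0) and L{y'} = sY - y(0), with y(0) = 0, y'(0) = -2) turn the left side into (s^2 + 3*s - 9)Y - (-2).
The right side is L{sin(2*t)} = 2/(s^2 + 4).
So (s^2 + 3*s - 9)Y = 2/(s^2 + 4) + (-2).
Divide through and combine into a single rational function.

Y(s) = (-2*s^2 - 6)/(s^4 + 3*s^3 - 5*s^2 + 12*s - 36)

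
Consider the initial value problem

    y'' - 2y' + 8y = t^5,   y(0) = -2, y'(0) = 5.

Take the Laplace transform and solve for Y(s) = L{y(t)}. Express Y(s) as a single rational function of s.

Transform both sides with L{·}.
The derivative rules (L{y''} = s^2 Y - s·y(0) - y'(0) and L{y'} = sY - y(0), with y(0) = -2, y'(0) = 5) turn the left side into (s^2 - 2*s + 8)Y - (-2*s + 9).
The right side is L{t^5} = 120/s^6.
So (s^2 - 2*s + 8)Y = 120/s^6 + (-2*s + 9).
Isolate Y and clear denominators.

Y(s) = (-2*s^7 + 9*s^6 + 120)/(s^8 - 2*s^7 + 8*s^6)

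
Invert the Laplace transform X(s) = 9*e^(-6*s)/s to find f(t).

f(t) = Heaviside(t - 6)*(9)

The factor e^(-6s) signals a time shift by c = 6 (second shifting theorem).
L{9} = 9/s, so L^-1{9/s} = 9.
Hence the inverse is u(t - 6) times that function evaluated at t - 6.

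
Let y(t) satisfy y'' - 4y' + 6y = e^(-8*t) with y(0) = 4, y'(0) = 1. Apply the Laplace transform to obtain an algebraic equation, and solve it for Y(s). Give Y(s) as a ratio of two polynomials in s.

Y(s) = (4*s^2 + 17*s - 119)/(s^3 + 4*s^2 - 26*s + 48)

Apply the Laplace transform to the equation.
The derivative rules (L{y''} = s^2 Y - s·y(0) - y'(0) and L{y'} = sY - y(0), with y(0) = 4, y'(0) = 1) turn the left side into (s^2 - 4*s + 6)Y - (4*s - 15).
The right side is L{e^(-8*t)} = 1/(s + 8).
So (s^2 - 4*s + 6)Y = 1/(s + 8) + (4*s - 15).
Isolate Y and clear denominators.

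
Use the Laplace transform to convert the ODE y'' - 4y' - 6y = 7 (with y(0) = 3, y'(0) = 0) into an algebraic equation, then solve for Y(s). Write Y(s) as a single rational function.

Laplace-transform each side.
With L{y''} = s^2 Y - s·y(0) - y'(0) and L{y'} = sY - y(0), with y(0) = 3, y'(0) = 0: the LHS transforms to (s^2 - 4*s - 6)Y - (3*s - 12).
The right side is L{7} = 7/s.
So (s^2 - 4*s - 6)Y = 7/s + (3*s - 12).
Isolate Y and clear denominators.

Y(s) = (3*s^2 - 12*s + 7)/(s^3 - 4*s^2 - 6*s)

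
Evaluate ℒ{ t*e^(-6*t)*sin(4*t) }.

L{sin(4t)} = 4/(s^2 + 16).
Multiplying by e^(-6t) shifts s → s + 6, so L{e^(-6*t)*sin(4*t)} = 4/((s + 6)^2 + 16).
Then apply L{t·g(t)} = -d/ds[G(s)] with G(s) = 4/((s + 6)^2 + 16):
differentiating 1 time and applying the sign gives 8*(s + 6)/(s^2 + 12*s + 52)^2.

8*(s + 6)/(s^2 + 12*s + 52)^2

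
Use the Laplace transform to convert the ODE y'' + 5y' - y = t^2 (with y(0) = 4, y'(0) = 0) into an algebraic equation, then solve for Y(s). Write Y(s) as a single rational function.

Take the Laplace transform of both sides.
With L{y''} = s^2 Y - s·y(0) - y'(0) and L{y'} = sY - y(0), with y(0) = 4, y'(0) = 0: the LHS transforms to (s^2 + 5*s - 1)Y - (4*s + 20).
The right side is L{t^2} = 2/s^3.
So (s^2 + 5*s - 1)Y = 2/s^3 + (4*s + 20).
Divide through and combine into a single rational function.

Y(s) = (4*s^4 + 20*s^3 + 2)/(s^5 + 5*s^4 - s^3)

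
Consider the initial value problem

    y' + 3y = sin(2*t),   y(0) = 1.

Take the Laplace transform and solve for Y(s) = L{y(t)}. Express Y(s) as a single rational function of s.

Y(s) = (s^2 + 6)/(s^3 + 3*s^2 + 4*s + 12)

Take the Laplace transform of both sides.
The derivative rules (L{y'} = sY - y(0) = sY - 1) turn the left side into (s + 3)Y - (1).
The right side is L{sin(2*t)} = 2/(s^2 + 4).
So (s + 3)Y = 2/(s^2 + 4) + (1).
Isolate Y and clear denominators.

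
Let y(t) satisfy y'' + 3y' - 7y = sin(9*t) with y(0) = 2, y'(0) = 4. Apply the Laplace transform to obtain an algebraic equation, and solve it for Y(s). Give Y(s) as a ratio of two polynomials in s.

Transform both sides with L{·}.
The derivative rules (L{y''} = s^2 Y - s·y(0) - y'(0) and L{y'} = sY - y(0), with y(0) = 2, y'(0) = 4) turn the left side into (s^2 + 3*s - 7)Y - (2*s + 10).
The right side is L{sin(9*t)} = 9/(s^2 + 81).
So (s^2 + 3*s - 7)Y = 9/(s^2 + 81) + (2*s + 10).
Isolate Y and clear denominators.

Y(s) = (2*s^3 + 10*s^2 + 162*s + 819)/(s^4 + 3*s^3 + 74*s^2 + 243*s - 567)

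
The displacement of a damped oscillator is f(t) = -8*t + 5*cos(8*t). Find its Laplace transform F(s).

Apply the Laplace transform termwise.
(5)·[L{cos(8t)} = s/(s^2 + 64)]; (-8)·[L{t} = 1!/s^2 = 1/s^2].

F(s) = 5*s/(s^2 + 64) - 8/s^2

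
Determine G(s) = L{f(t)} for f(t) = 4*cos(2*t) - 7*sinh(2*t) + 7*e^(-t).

G(s) = 4*s/(s^2 + 4) - 14/(s^2 - 4) + 7/(s + 1)

By linearity of the Laplace transform, transform each term separately.
(-7)·[L{sinh(2t)} = 2/(s^2 - 4)]; (7)·[L{e^(-t)} = 1/(s + 1)]; (4)·[L{cos(2t)} = s/(s^2 + 4)].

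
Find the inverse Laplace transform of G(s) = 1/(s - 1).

Since L{e^(t)} = 1/(s - 1), the inverse is e^(t).

exp(t)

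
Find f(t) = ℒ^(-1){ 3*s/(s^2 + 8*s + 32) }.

f(t) = -3*exp(-4*t)*sin(4*t) + 3*exp(-4*t)*cos(4*t)

Complete the square in the denominator: s^2 + 8*s + 32 = (s + 4)^2 + 4^2.
Split the numerator to match: 3*s = 3·(s + 4) - 3·4.
Invert each term: 3·(s + 4)/((s + 4)^2 + 16) ↔ 3e^(-4t)cos(4t); -3·4/((s + 4)^2 + 16) ↔ -3e^(-4t)sin(4t).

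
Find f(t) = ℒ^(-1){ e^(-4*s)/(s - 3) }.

f(t) = Heaviside(t - 4)*(exp(3*t - 12))

The factor e^(-4s) signals a time shift by c = 4 (second shifting theorem).
L{e^(3t)} = 1/(s - 3), so L^-1{1/(s - 3)} = e^(3*t).
Hence the inverse is u(t - 4) times that function evaluated at t - 4.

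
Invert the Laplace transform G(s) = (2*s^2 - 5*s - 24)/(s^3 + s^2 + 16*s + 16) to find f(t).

f(t) = -2*sin(4*t) + 3*cos(4*t) - exp(-t)

Factor the denominator: s^3 + s^2 + 16*s + 16 = (s + 1)*(s^2 + 16).
Partial fraction decomposition gives [-1/(s + 1)] + [3*s/(s^2 + 16)] + [-8/(s^2 + 16)].
Invert each term: -1/(s + 1) ↔ -e^(-t); 3·s/(s^2 + 16) ↔ 3cos(4t); -2·4/(s^2 + 16) ↔ -2sin(4t).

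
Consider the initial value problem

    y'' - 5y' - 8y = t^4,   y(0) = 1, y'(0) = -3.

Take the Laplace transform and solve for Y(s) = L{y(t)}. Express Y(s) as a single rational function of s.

Laplace-transform each side.
Using L{y''} = s^2 Y - s·y(0) - y'(0) and L{y'} = sY - y(0), with y(0) = 1, y'(0) = -3, the left side becomes (s^2 - 5*s - 8)Y - (s - 8).
The right side is L{t^4} = 24/s^5.
So (s^2 - 5*s - 8)Y = 24/s^5 + (s - 8).
Solve for Y(s) and write it as one ratio of polynomials.

Y(s) = (s^6 - 8*s^5 + 24)/(s^7 - 5*s^6 - 8*s^5)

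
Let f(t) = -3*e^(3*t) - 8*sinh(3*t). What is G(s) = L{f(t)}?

G(s) = -24/(s^2 - 9) - 3/(s - 3)

The transform is linear, so treat each term independently.
(-8)·[L{sinh(3t)} = 3/(s^2 - 9)]; (-3)·[L{e^(3t)} = 1/(s - 3)].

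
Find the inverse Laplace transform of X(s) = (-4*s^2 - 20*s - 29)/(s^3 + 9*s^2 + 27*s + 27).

Factor the denominator: s^3 + 9*s^2 + 27*s + 27 = (s + 3)^3.
Partial fraction decomposition gives [-4/(s + 3)] + [4/(s + 3)^2] + [-5/(s + 3)^3].
Invert each term: -4/(s + 3) ↔ -4e^(-3t); 4/(s + 3)^2 ↔ 4t·e^(-3t); -5/(s + 3)^3 ↔ (-5/2)t^2·e^(-3t).

-5*t^2*exp(-3*t)/2 + 4*t*exp(-3*t) - 4*exp(-3*t)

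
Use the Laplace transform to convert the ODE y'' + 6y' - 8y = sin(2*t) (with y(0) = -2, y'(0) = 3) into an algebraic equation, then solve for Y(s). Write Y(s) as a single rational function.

Y(s) = (-2*s^3 - 9*s^2 - 8*s - 34)/(s^4 + 6*s^3 - 4*s^2 + 24*s - 32)

Take the Laplace transform of both sides.
With L{y''} = s^2 Y - s·y(0) - y'(0) and L{y'} = sY - y(0), with y(0) = -2, y'(0) = 3: the LHS transforms to (s^2 + 6*s - 8)Y - (-2*s - 9).
The right side is L{sin(2*t)} = 2/(s^2 + 4).
So (s^2 + 6*s - 8)Y = 2/(s^2 + 4) + (-2*s - 9).
Isolate Y and clear denominators.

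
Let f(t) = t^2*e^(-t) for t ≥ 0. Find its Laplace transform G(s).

L{e^(-t)} = 1/(s + 1).
Then apply L{t^2·g(t)} = (-1)^2 d^2/ds^2[H(s)] with H(s) = 1/(s + 1):
differentiating 2 times and applying the sign gives 2/(s + 1)^3.

G(s) = 2/(s + 1)^3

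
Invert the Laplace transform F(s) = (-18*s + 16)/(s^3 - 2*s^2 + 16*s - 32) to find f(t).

Factor the denominator: s^3 - 2*s^2 + 16*s - 32 = (s - 2)*(s^2 + 16).
Partial fraction decomposition gives [-1/(s - 2)] + [s/(s^2 + 16)] + [-16/(s^2 + 16)].
Invert each term: -1/(s - 2) ↔ -e^(2t); 1·s/(s^2 + 16) ↔ cos(4t); -4·4/(s^2 + 16) ↔ -4sin(4t).

f(t) = -exp(2*t) - 4*sin(4*t) + cos(4*t)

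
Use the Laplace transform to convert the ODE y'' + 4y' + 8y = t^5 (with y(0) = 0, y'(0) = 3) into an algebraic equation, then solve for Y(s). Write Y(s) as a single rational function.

Laplace-transform each side.
With L{y''} = s^2 Y - s·y(0) - y'(0) and L{y'} = sY - y(0), with y(0) = 0, y'(0) = 3: the LHS transforms to (s^2 + 4*s + 8)Y - (3).
The right side is L{t^5} = 120/s^6.
So (s^2 + 4*s + 8)Y = 120/s^6 + (3).
Divide through and combine into a single rational function.

Y(s) = (3*s^6 + 120)/(s^8 + 4*s^7 + 8*s^6)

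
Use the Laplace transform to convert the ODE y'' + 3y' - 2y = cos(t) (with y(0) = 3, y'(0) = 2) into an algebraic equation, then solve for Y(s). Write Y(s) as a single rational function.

Apply the Laplace transform to the equation.
The derivative rules (L{y''} = s^2 Y - s·y(0) - y'(0) and L{y'} = sY - y(0), with y(0) = 3, y'(0) = 2) turn the left side into (s^2 + 3*s - 2)Y - (3*s + 11).
The right side is L{cos(t)} = s/(s^2 + 1).
So (s^2 + 3*s - 2)Y = s/(s^2 + 1) + (3*s + 11).
Isolate Y and clear denominators.

Y(s) = (3*s^3 + 11*s^2 + 4*s + 11)/(s^4 + 3*s^3 - s^2 + 3*s - 2)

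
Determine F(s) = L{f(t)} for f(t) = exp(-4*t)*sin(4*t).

L{sin(4t)} = 4/(s^2 + 16).
By the first shifting theorem, multiplying by e^(-4t) replaces s with s + 4.

F(s) = 4/((s + 4)^2 + 16)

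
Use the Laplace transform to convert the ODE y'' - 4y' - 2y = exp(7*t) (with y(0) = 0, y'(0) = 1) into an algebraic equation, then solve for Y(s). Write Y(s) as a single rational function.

Transform both sides with L{·}.
With L{y''} = s^2 Y - s·y(0) - y'(0) and L{y'} = sY - y(0), with y(0) = 0, y'(0) = 1: the LHS transforms to (s^2 - 4*s - 2)Y - (1).
The right side is L{exp(7*t)} = 1/(s - 7).
So (s^2 - 4*s - 2)Y = 1/(s - 7) + (1).
Solve for Y(s) and write it as one ratio of polynomials.

Y(s) = (s - 6)/(s^3 - 11*s^2 + 26*s + 14)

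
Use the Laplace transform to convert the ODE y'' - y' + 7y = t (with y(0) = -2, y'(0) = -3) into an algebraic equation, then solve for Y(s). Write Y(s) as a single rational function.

Y(s) = (-2*s^3 - s^2 + 1)/(s^4 - s^3 + 7*s^2)

Transform both sides with L{·}.
With L{y''} = s^2 Y - s·y(0) - y'(0) and L{y'} = sY - y(0), with y(0) = -2, y'(0) = -3: the LHS transforms to (s^2 - s + 7)Y - (-2*s - 1).
The right side is L{t} = s^(-2).
So (s^2 - s + 7)Y = s^(-2) + (-2*s - 1).
Divide through and combine into a single rational function.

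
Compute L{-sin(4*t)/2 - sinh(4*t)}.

The transform is linear, so treat each term independently.
(-1)·[L{sinh(4t)} = 4/(s^2 - 16)]; (-1/2)·[L{sin(4t)} = 4/(s^2 + 16)].

-2/(s^2 + 16) - 4/(s^2 - 16)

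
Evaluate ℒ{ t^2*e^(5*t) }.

L{e^(5t)} = 1/(s - 5).
Then apply L{t^2·g(t)} = (-1)^2 d^2/ds^2[G(s)] with G(s) = 1/(s - 5):
differentiating 2 times and applying the sign gives 2/(s - 5)^3.

2/(s - 5)^3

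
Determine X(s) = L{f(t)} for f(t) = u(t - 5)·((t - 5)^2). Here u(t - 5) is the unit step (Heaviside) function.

By the second shifting theorem, L{u(t - c)·g(t - c)} = e^(-cs)·G(s) with c = 5 and G(s) = L{g(t)}.
L{t^2} = 2!/s^3 = 2/s^3.

X(s) = 2*exp(-5*s)/s^3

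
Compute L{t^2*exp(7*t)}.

L{e^(7t)} = 1/(s - 7).
Then apply L{t^2·g(t)} = (-1)^2 d^2/ds^2[G(s)] with G(s) = 1/(s - 7):
differentiating 2 times and applying the sign gives 2/(s - 7)^3.

2/(s - 7)^3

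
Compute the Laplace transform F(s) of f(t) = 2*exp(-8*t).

F(s) = 2/(s + 8)

L{2} = 2/s.
By the first shifting theorem, multiplying by e^(-8t) replaces s with s + 8.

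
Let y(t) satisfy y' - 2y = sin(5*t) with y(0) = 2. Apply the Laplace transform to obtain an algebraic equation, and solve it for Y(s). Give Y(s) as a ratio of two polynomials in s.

Take the Laplace transform of both sides.
The derivative rules (L{y'} = sY - y(0) = sY - 2) turn the left side into (s - 2)Y - (2).
The right side is L{sin(5*t)} = 5/(s^2 + 25).
So (s - 2)Y = 5/(s^2 + 25) + (2).
Divide through and combine into a single rational function.

Y(s) = (2*s^2 + 55)/(s^3 - 2*s^2 + 25*s - 50)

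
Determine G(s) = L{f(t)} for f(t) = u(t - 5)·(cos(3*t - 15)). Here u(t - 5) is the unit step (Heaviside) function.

G(s) = s*exp(-5*s)/(s^2 + 9)

By the second shifting theorem, L{u(t - c)·g(t - c)} = e^(-cs)·H(s) with c = 5 and H(s) = L{g(t)}.
L{cos(3t)} = s/(s^2 + 9).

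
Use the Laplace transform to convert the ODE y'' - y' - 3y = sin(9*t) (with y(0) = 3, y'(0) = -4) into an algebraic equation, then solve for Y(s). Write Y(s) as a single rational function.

Y(s) = (3*s^3 - 7*s^2 + 243*s - 558)/(s^4 - s^3 + 78*s^2 - 81*s - 243)

Take the Laplace transform of both sides.
With L{y''} = s^2 Y - s·y(0) - y'(0) and L{y'} = sY - y(0), with y(0) = 3, y'(0) = -4: the LHS transforms to (s^2 - s - 3)Y - (3*s - 7).
The right side is L{sin(9*t)} = 9/(s^2 + 81).
So (s^2 - s - 3)Y = 9/(s^2 + 81) + (3*s - 7).
Solve for Y(s) and write it as one ratio of polynomials.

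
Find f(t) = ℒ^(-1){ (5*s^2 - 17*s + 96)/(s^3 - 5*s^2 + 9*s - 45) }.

Factor the denominator: s^3 - 5*s^2 + 9*s - 45 = (s - 5)*(s^2 + 9).
Partial fraction decomposition gives [4/(s - 5)] + [s/(s^2 + 9)] + [-12/(s^2 + 9)].
Invert each term: 4/(s - 5) ↔ 4e^(5t); 1·s/(s^2 + 9) ↔ cos(3t); -4·3/(s^2 + 9) ↔ -4sin(3t).

f(t) = 4*exp(5*t) - 4*sin(3*t) + cos(3*t)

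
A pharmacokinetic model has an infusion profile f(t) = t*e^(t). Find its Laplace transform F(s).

L{e^(t)} = 1/(s - 1).
Then apply L{t·g(t)} = -d/ds[G(s)] with G(s) = 1/(s - 1):
differentiating 1 time and applying the sign gives (s - 1)^(-2).

F(s) = (s - 1)^(-2)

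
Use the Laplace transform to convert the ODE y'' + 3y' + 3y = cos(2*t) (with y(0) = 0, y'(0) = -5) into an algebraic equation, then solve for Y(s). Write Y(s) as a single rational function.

Y(s) = (-5*s^2 + s - 20)/(s^4 + 3*s^3 + 7*s^2 + 12*s + 12)

Take the Laplace transform of both sides.
The derivative rules (L{y''} = s^2 Y - s·y(0) - y'(0) and L{y'} = sY - y(0), with y(0) = 0, y'(0) = -5) turn the left side into (s^2 + 3*s + 3)Y - (-5).
The right side is L{cos(2*t)} = s/(s^2 + 4).
So (s^2 + 3*s + 3)Y = s/(s^2 + 4) + (-5).
Solve for Y(s) and write it as one ratio of polynomials.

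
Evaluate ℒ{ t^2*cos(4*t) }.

2*s*(s^2 - 48)/(s^2 + 16)^3

L{cos(4t)} = s/(s^2 + 16).
Then apply L{t^2·g(t)} = (-1)^2 d^2/ds^2[G(s)] with G(s) = s/(s^2 + 16):
differentiating 2 times and applying the sign gives 2*s*(s^2 - 48)/(s^2 + 16)^3.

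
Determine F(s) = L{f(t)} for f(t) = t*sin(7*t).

F(s) = 14*s/(s^2 + 49)^2

L{sin(7t)} = 7/(s^2 + 49).
Then apply L{t·g(t)} = -d/ds[G(s)] with G(s) = 7/(s^2 + 49):
differentiating 1 time and applying the sign gives 14*s/(s^2 + 49)^2.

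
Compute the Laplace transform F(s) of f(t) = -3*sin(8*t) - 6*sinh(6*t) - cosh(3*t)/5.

By linearity of the Laplace transform, transform each term separately.
(-1/5)·[L{cosh(3t)} = s/(s^2 - 9)]; (-6)·[L{sinh(6t)} = 6/(s^2 - 36)]; (-3)·[L{sin(8t)} = 8/(s^2 + 64)].

F(s) = -s/(5*(s^2 - 9)) - 24/(s^2 + 64) - 36/(s^2 - 36)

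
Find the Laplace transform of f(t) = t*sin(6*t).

L{sin(6t)} = 6/(s^2 + 36).
Then apply L{t·g(t)} = -d/ds[G(s)] with G(s) = 6/(s^2 + 36):
differentiating 1 time and applying the sign gives 12*s/(s^2 + 36)^2.

12*s/(s^2 + 36)^2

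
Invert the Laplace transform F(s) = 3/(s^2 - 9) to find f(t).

f(t) = sinh(3*t)

Since L{sinh(3t)} = 3/(s^2 - 9), the inverse is sinh(3*t).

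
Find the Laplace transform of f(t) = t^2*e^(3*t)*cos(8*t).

L{cos(8t)} = s/(s^2 + 64).
Multiplying by e^(3t) shifts s → s - 3, so L{e^(3*t)*cos(8*t)} = (s - 3)/((s - 3)^2 + 64).
Then apply L{t^2·g(t)} = (-1)^2 d^2/ds^2[H(s)] with H(s) = (s - 3)/((s - 3)^2 + 64):
differentiating 2 times and applying the sign gives 2*(s - 3)*(s^2 - 6*s - 183)/(s^2 - 6*s + 73)^3.

2*(s - 3)*(s^2 - 6*s - 183)/(s^2 - 6*s + 73)^3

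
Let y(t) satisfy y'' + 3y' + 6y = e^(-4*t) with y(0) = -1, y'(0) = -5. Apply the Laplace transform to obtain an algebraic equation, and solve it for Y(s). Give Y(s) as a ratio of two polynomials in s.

Laplace-transform each side.
The derivative rules (L{y''} = s^2 Y - s·y(0) - y'(0) and L{y'} = sY - y(0), with y(0) = -1, y'(0) = -5) turn the left side into (s^2 + 3*s + 6)Y - (-s - 8).
The right side is L{e^(-4*t)} = 1/(s + 4).
So (s^2 + 3*s + 6)Y = 1/(s + 4) + (-s - 8).
Solve for Y(s) and write it as one ratio of polynomials.

Y(s) = (-s^2 - 12*s - 31)/(s^3 + 7*s^2 + 18*s + 24)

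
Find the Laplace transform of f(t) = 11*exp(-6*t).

L{11} = 11/s.
By the first shifting theorem, multiplying by e^(-6t) replaces s with s + 6.

11/(s + 6)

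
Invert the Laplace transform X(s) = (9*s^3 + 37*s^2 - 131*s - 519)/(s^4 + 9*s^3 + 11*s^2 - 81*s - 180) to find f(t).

Factor the denominator: s^4 + 9*s^3 + 11*s^2 - 81*s - 180 = (s - 3)*(s + 3)*(s + 4)*(s + 5).
Partial fraction decomposition gives [4/(s + 5)] + [3/(s + 3)] + [3/(s + 4)] + [-1/(s - 3)].
Invert each term: 4/(s + 5) ↔ 4e^(-5t); 3/(s + 3) ↔ 3e^(-3t); 3/(s + 4) ↔ 3e^(-4t); -1/(s - 3) ↔ -e^(3t).

f(t) = -exp(3*t) + 3*exp(-3*t) + 3*exp(-4*t) + 4*exp(-5*t)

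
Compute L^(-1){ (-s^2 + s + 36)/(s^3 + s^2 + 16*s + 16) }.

sin(4*t) - 3*cos(4*t) + 2*exp(-t)

Factor the denominator: s^3 + s^2 + 16*s + 16 = (s + 1)*(s^2 + 16).
Partial fraction decomposition gives [2/(s + 1)] + [-3*s/(s^2 + 16)] + [4/(s^2 + 16)].
Invert each term: 2/(s + 1) ↔ 2e^(-t); -3·s/(s^2 + 16) ↔ -3cos(4t); 1·4/(s^2 + 16) ↔ sin(4t).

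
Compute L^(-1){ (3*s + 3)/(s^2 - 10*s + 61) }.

3*exp(5*t)*sin(6*t) + 3*exp(5*t)*cos(6*t)

Complete the square in the denominator: s^2 - 10*s + 61 = (s - 5)^2 + 6^2.
Split the numerator to match: 3*s + 3 = 3·(s - 5) + 3·6.
Invert each term: 3·(s - 5)/((s - 5)^2 + 36) ↔ 3e^(5t)cos(6t); 3·6/((s - 5)^2 + 36) ↔ 3e^(5t)sin(6t).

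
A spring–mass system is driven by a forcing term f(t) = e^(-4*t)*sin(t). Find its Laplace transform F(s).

F(s) = 1/((s + 4)^2 + 1)

L{sin(t)} = 1/(s^2 + 1).
By the first shifting theorem, multiplying by e^(-4t) replaces s with s + 4.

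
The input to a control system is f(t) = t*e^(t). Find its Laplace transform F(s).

F(s) = (s - 1)^(-2)

L{e^(t)} = 1/(s - 1).
Then apply L{t·g(t)} = -d/ds[G(s)] with G(s) = 1/(s - 1):
differentiating 1 time and applying the sign gives (s - 1)^(-2).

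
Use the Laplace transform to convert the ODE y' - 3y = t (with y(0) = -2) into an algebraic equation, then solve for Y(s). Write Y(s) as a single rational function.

Take the Laplace transform of both sides.
Using L{y'} = sY - y(0) = sY - (-2), the left side becomes (s - 3)Y - (-2).
The right side is L{t} = s^(-2).
So (s - 3)Y = s^(-2) + (-2).
Divide through and combine into a single rational function.

Y(s) = (-2*s^2 + 1)/(s^3 - 3*s^2)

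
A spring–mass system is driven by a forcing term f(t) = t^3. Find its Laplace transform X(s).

X(s) = 6/s^4

L{t^3} = 3!/s^4 = 6/s^4.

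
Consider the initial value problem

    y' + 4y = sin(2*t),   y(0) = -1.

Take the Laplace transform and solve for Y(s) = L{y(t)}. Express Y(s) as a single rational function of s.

Take the Laplace transform of both sides.
Using L{y'} = sY - y(0) = sY - (-1), the left side becomes (s + 4)Y - (-1).
The right side is L{sin(2*t)} = 2/(s^2 + 4).
So (s + 4)Y = 2/(s^2 + 4) + (-1).
Isolate Y and clear denominators.

Y(s) = (-s^2 - 2)/(s^3 + 4*s^2 + 4*s + 16)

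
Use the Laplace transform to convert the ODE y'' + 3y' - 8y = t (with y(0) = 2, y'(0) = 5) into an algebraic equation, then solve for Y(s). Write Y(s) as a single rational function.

Y(s) = (2*s^3 + 11*s^2 + 1)/(s^4 + 3*s^3 - 8*s^2)

Apply the Laplace transform to the equation.
Using L{y''} = s^2 Y - s·y(0) - y'(0) and L{y'} = sY - y(0), with y(0) = 2, y'(0) = 5, the left side becomes (s^2 + 3*s - 8)Y - (2*s + 11).
The right side is L{t} = s^(-2).
So (s^2 + 3*s - 8)Y = s^(-2) + (2*s + 11).
Divide through and combine into a single rational function.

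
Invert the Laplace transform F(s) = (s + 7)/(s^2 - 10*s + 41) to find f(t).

Complete the square in the denominator: s^2 - 10*s + 41 = (s - 5)^2 + 4^2.
Split the numerator to match: s + 7 = 1·(s - 5) + 3·4.
Invert each term: 1·(s - 5)/((s - 5)^2 + 16) ↔ e^(5t)cos(4t); 3·4/((s - 5)^2 + 16) ↔ 3e^(5t)sin(4t).

f(t) = 3*exp(5*t)*sin(4*t) + exp(5*t)*cos(4*t)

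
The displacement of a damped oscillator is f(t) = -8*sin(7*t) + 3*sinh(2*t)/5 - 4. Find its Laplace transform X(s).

X(s) = -56/(s^2 + 49) + 6/(5*(s^2 - 4)) - 4/s

The transform is linear, so treat each term independently.
L{-4} = -4/s; (3/5)·[L{sinh(2t)} = 2/(s^2 - 4)]; (-8)·[L{sin(7t)} = 7/(s^2 + 49)].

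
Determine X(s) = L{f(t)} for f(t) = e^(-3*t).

X(s) = 1/(s + 3)

L{e^(-3t)} = 1/(s + 3).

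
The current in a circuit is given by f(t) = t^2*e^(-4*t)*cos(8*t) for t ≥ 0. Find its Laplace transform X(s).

X(s) = 2*(s + 4)*(s^2 + 8*s - 176)/(s^2 + 8*s + 80)^3

L{cos(8t)} = s/(s^2 + 64).
Multiplying by e^(-4t) shifts s → s + 4, so L{e^(-4*t)*cos(8*t)} = (s + 4)/((s + 4)^2 + 64).
Then apply L{t^2·g(t)} = (-1)^2 d^2/ds^2[G(s)] with G(s) = (s + 4)/((s + 4)^2 + 64):
differentiating 2 times and applying the sign gives 2*(s + 4)*(s^2 + 8*s - 176)/(s^2 + 8*s + 80)^3.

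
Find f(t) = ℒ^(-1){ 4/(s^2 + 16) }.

f(t) = sin(4*t)

Since L{sin(4t)} = 4/(s^2 + 16), the inverse is sin(4*t).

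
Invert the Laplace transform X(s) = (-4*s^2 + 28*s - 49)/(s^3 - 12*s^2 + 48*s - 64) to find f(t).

Factor the denominator: s^3 - 12*s^2 + 48*s - 64 = (s - 4)^3.
Partial fraction decomposition gives [-4/(s - 4)] + [-4/(s - 4)^2] + [-1/(s - 4)^3].
Invert each term: -4/(s - 4) ↔ -4e^(4t); -4/(s - 4)^2 ↔ -4t·e^(4t); -1/(s - 4)^3 ↔ (-1/2)t^2·e^(4t).

f(t) = -t^2*exp(4*t)/2 - 4*t*exp(4*t) - 4*exp(4*t)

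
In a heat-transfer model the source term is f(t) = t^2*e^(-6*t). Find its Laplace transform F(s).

L{e^(-6t)} = 1/(s + 6).
Then apply L{t^2·g(t)} = (-1)^2 d^2/ds^2[G(s)] with G(s) = 1/(s + 6):
differentiating 2 times and applying the sign gives 2/(s + 6)^3.

F(s) = 2/(s + 6)^3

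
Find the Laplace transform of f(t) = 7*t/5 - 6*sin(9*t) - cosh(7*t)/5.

The transform is linear, so treat each term independently.
(-6)·[L{sin(9t)} = 9/(s^2 + 81)]; (7/5)·[L{t} = 1!/s^2 = 1/s^2]; (-1/5)·[L{cosh(7t)} = s/(s^2 - 49)].

-s/(5*(s^2 - 49)) - 54/(s^2 + 81) + 7/(5*s^2)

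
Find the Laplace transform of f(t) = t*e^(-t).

(s + 1)^(-2)

L{e^(-t)} = 1/(s + 1).
Then apply L{t·g(t)} = -d/ds[H(s)] with H(s) = 1/(s + 1):
differentiating 1 time and applying the sign gives (s + 1)^(-2).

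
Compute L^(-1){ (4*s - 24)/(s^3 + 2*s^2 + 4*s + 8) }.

-2*sin(2*t) + 4*cos(2*t) - 4*exp(-2*t)

Factor the denominator: s^3 + 2*s^2 + 4*s + 8 = (s + 2)*(s^2 + 4).
Partial fraction decomposition gives [-4/(s + 2)] + [4*s/(s^2 + 4)] + [-4/(s^2 + 4)].
Invert each term: -4/(s + 2) ↔ -4e^(-2t); 4·s/(s^2 + 4) ↔ 4cos(2t); -2·2/(s^2 + 4) ↔ -2sin(2t).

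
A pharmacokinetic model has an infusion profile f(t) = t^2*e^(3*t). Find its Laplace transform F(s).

L{e^(3t)} = 1/(s - 3).
Then apply L{t^2·g(t)} = (-1)^2 d^2/ds^2[G(s)] with G(s) = 1/(s - 3):
differentiating 2 times and applying the sign gives 2/(s - 3)^3.

F(s) = 2/(s - 3)^3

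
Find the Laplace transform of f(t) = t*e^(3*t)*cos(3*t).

L{cos(3t)} = s/(s^2 + 9).
Multiplying by e^(3t) shifts s → s - 3, so L{e^(3*t)*cos(3*t)} = (s - 3)/((s - 3)^2 + 9).
Then apply L{t·g(t)} = -d/ds[H(s)] with H(s) = (s - 3)/((s - 3)^2 + 9):
differentiating 1 time and applying the sign gives s*(s - 6)/(s^2 - 6*s + 18)^2.

s*(s - 6)/(s^2 - 6*s + 18)^2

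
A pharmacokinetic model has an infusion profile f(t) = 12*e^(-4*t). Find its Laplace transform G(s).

G(s) = 12/(s + 4)

L{12} = 12/s.
By the first shifting theorem, multiplying by e^(-4t) replaces s with s + 4.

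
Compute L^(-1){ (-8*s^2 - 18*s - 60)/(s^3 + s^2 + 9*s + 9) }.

Factor the denominator: s^3 + s^2 + 9*s + 9 = (s + 1)*(s^2 + 9).
Partial fraction decomposition gives [-5/(s + 1)] + [-3*s/(s^2 + 9)] + [-15/(s^2 + 9)].
Invert each term: -5/(s + 1) ↔ -5e^(-t); -3·s/(s^2 + 9) ↔ -3cos(3t); -5·3/(s^2 + 9) ↔ -5sin(3t).

-5*sin(3*t) - 3*cos(3*t) - 5*exp(-t)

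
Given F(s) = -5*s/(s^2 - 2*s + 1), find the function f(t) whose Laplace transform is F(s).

Factor the denominator: s^2 - 2*s + 1 = (s - 1)^2.
Partial fraction decomposition gives [-5/(s - 1)] + [-5/(s - 1)^2].
Invert each term: -5/(s - 1) ↔ -5e^(t); -5/(s - 1)^2 ↔ -5t·e^(t).

f(t) = -5*t*exp(t) - 5*exp(t)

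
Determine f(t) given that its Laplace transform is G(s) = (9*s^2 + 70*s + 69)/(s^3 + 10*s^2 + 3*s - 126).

Factor the denominator: s^3 + 10*s^2 + 3*s - 126 = (s - 3)*(s + 6)*(s + 7).
Partial fraction decomposition gives [4/(s - 3)] + [3/(s + 6)] + [2/(s + 7)].
Invert each term: 4/(s - 3) ↔ 4e^(3t); 3/(s + 6) ↔ 3e^(-6t); 2/(s + 7) ↔ 2e^(-7t).

f(t) = 4*exp(3*t) + 3*exp(-6*t) + 2*exp(-7*t)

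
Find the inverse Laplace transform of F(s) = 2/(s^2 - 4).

sinh(2*t)

Since L{sinh(2t)} = 2/(s^2 - 4), the inverse is sinh(2*t).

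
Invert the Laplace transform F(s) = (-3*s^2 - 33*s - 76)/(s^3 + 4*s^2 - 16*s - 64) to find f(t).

f(t) = -t*exp(-4*t) - 4*exp(4*t) + exp(-4*t)

Factor the denominator: s^3 + 4*s^2 - 16*s - 64 = (s - 4)*(s + 4)^2.
Partial fraction decomposition gives [1/(s + 4)] + [-1/(s + 4)^2] + [-4/(s - 4)].
Invert each term: 1/(s + 4) ↔ e^(-4t); -1/(s + 4)^2 ↔ -t·e^(-4t); -4/(s - 4) ↔ -4e^(4t).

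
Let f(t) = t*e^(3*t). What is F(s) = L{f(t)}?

F(s) = (s - 3)^(-2)

L{e^(3t)} = 1/(s - 3).
Then apply L{t·g(t)} = -d/ds[G(s)] with G(s) = 1/(s - 3):
differentiating 1 time and applying the sign gives (s - 3)^(-2).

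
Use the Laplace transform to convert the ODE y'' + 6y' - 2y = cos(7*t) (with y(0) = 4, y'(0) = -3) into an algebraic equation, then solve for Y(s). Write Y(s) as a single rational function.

Y(s) = (4*s^3 + 21*s^2 + 197*s + 1029)/(s^4 + 6*s^3 + 47*s^2 + 294*s - 98)

Apply the Laplace transform to the equation.
Using L{y''} = s^2 Y - s·y(0) - y'(0) and L{y'} = sY - y(0), with y(0) = 4, y'(0) = -3, the left side becomes (s^2 + 6*s - 2)Y - (4*s + 21).
The right side is L{cos(7*t)} = s/(s^2 + 49).
So (s^2 + 6*s - 2)Y = s/(s^2 + 49) + (4*s + 21).
Divide through and combine into a single rational function.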